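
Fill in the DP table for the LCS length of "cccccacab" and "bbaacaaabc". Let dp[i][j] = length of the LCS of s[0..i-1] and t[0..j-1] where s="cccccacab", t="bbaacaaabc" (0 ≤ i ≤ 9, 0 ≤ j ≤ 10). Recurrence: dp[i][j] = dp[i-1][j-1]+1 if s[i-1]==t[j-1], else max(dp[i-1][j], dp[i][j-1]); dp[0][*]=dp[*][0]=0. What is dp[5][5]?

1

   ''  b  b  a  a  c  a  a  a  b  c
''  0  0  0  0  0  0  0  0  0  0  0
 c  0  0  0  0  0  1  1  1  1  1  1
 c  0  0  0  0  0  1  1  1  1  1  2
 c  0  0  0  0  0  1  1  1  1  1  2
 c  0  0  0  0  0  1  1  1  1  1  2
 c  0  0  0  0  0  1  1  1  1  1  2
 a  0  0  0  1  1  1  2  2  2  2  2
 c  0  0  0  1  1  2  2  2  2  2  3
 a  0  0  0  1  2  2  3  3  3  3  3
 b  0  1  1  1  2  2  3  3  3  4  4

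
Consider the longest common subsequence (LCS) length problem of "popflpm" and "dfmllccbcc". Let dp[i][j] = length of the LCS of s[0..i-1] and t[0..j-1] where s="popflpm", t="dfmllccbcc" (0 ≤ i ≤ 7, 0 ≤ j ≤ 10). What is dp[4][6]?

   ''  d  f  m  l  l  c  c  b  c  c
''  0  0  0  0  0  0  0  0  0  0  0
 p  0  0  0  0  0  0  0  0  0  0  0
 o  0  0  0  0  0  0  0  0  0  0  0
 p  0  0  0  0  0  0  0  0  0  0  0
 f  0  0  1  1  1  1  1  1  1  1  1
 l  0  0  1  1  2  2  2  2  2  2  2
 p  0  0  1  1  2  2  2  2  2  2  2
 m  0  0  1  2  2  2  2  2  2  2  2

1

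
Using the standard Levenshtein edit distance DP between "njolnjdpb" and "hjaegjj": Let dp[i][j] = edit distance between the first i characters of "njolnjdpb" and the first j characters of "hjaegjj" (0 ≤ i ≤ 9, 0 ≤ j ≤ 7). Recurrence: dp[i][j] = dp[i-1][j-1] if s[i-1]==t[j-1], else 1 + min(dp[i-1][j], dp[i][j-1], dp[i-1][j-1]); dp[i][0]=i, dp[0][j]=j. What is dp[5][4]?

   ''  h  j  a  e  g  j  j
''  0  1  2  3  4  5  6  7
 n  1  1  2  3  4  5  6  7
 j  2  2  1  2  3  4  5  6
 o  3  3  2  2  3  4  5  6
 l  4  4  3  3  3  4  5  6
 n  5  5  4  4  4  4  5  6
 j  6  6  5  5  5  5  4  5
 d  7  7  6  6  6  6  5  5
 p  8  8  7  7  7  7  6  6
 b  9  9  8  8  8  8  7  7

4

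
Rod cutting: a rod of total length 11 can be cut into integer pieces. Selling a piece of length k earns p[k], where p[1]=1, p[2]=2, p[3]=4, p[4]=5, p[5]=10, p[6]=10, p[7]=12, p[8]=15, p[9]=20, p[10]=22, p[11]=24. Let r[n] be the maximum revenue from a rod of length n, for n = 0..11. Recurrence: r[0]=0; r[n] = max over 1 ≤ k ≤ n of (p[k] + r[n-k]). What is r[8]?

   n    0    1    2    3    4    5    6    7    8    9   10   11
r[n]    0    1    2    4    5   10   11   12   15   20   22   24

15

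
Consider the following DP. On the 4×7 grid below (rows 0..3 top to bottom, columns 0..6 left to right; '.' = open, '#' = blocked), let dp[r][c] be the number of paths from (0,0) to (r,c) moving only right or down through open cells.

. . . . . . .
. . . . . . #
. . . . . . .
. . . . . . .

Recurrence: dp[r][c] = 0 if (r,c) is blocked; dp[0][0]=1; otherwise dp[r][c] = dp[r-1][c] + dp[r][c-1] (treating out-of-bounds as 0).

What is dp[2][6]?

r\c   0   1   2   3   4   5   6
  0   1   1   1   1   1   1   1
  1   1   2   3   4   5   6   0
  2   1   3   6  10  15  21  21
  3   1   4  10  20  35  56  77

21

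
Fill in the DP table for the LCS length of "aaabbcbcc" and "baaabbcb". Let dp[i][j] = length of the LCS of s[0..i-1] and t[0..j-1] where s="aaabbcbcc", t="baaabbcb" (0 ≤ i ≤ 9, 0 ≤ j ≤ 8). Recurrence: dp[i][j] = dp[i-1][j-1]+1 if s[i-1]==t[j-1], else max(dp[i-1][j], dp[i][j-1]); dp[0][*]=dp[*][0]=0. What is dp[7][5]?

   ''  b  a  a  a  b  b  c  b
''  0  0  0  0  0  0  0  0  0
 a  0  0  1  1  1  1  1  1  1
 a  0  0  1  2  2  2  2  2  2
 a  0  0  1  2  3  3  3  3  3
 b  0  1  1  2  3  4  4  4  4
 b  0  1  1  2  3  4  5  5  5
 c  0  1  1  2  3  4  5  6  6
 b  0  1  1  2  3  4  5  6  7
 c  0  1  1  2  3  4  5  6  7
 c  0  1  1  2  3  4  5  6  7

4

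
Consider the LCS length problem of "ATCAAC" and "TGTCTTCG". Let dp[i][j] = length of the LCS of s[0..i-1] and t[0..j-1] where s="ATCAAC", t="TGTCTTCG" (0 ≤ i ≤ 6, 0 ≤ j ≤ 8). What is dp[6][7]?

   ''  T  G  T  C  T  T  C  G
''  0  0  0  0  0  0  0  0  0
 A  0  0  0  0  0  0  0  0  0
 T  0  1  1  1  1  1  1  1  1
 C  0  1  1  1  2  2  2  2  2
 A  0  1  1  1  2  2  2  2  2
 A  0  1  1  1  2  2  2  2  2
 C  0  1  1  1  2  2  2  3  3

3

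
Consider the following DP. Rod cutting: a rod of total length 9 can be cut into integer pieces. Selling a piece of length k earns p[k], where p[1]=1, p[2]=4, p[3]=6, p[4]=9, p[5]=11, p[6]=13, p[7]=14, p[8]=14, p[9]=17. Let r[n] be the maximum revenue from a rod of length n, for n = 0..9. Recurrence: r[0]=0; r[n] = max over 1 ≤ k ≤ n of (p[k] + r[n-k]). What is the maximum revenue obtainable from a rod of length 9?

   n    0    1    2    3    4    5    6    7    8    9
r[n]    0    1    4    6    9   11   13   15   18   20

20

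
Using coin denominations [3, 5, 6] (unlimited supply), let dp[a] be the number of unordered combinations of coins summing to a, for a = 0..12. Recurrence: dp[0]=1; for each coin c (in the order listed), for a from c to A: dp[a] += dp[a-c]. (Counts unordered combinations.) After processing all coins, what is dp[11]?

2

after  coin     0     1     2     3     4     5     6     7     8     9    10    11    12
          3     1     0     0     1     0     0     1     0     0     1     0     0     1
          5     1     0     0     1     0     1     1     0     1     1     1     1     1
          6     1     0     0     1     0     1     2     0     1     2     1     2     3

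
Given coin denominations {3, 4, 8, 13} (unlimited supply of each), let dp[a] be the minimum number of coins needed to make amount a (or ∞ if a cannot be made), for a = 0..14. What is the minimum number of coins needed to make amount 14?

 a  0  1  2  3  4  5  6  7  8  9 10 11 12 13 14
dp  0  -  -  1  1  -  2  2  1  3  3  2  2  1  3
(- denotes ∞ / unreachable)

3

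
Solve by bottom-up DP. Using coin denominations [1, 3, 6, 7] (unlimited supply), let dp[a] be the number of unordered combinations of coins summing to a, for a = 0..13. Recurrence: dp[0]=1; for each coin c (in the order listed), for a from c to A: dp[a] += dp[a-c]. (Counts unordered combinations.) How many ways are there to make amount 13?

13

after  coin     0     1     2     3     4     5     6     7     8     9    10    11    12    13
          1     1     1     1     1     1     1     1     1     1     1     1     1     1     1
          3     1     1     1     2     2     2     3     3     3     4     4     4     5     5
          6     1     1     1     2     2     2     4     4     4     6     6     6     9     9
          7     1     1     1     2     2     2     4     5     5     7     8     8    11    13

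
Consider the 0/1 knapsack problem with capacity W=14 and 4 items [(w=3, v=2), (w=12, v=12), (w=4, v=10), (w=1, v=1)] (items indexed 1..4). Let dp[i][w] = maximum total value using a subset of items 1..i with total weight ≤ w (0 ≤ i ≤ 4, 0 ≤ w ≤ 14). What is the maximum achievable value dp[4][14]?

13

i\w   0   1   2   3   4   5   6   7   8   9  10  11  12  13  14
  0   0   0   0   0   0   0   0   0   0   0   0   0   0   0   0
  1   0   0   0   2   2   2   2   2   2   2   2   2   2   2   2
  2   0   0   0   2   2   2   2   2   2   2   2   2  12  12  12
  3   0   0   0   2  10  10  10  12  12  12  12  12  12  12  12
  4   0   1   1   2  10  11  11  12  13  13  13  13  13  13  13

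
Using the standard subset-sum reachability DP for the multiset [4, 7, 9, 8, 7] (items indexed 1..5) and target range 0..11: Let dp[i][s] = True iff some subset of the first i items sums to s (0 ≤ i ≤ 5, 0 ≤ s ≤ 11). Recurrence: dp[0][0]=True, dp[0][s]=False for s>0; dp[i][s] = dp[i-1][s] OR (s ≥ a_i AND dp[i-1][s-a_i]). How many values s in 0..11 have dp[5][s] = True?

i\s   0   1   2   3   4   5   6   7   8   9  10  11
  0   T   F   F   F   F   F   F   F   F   F   F   F
  1   T   F   F   F   T   F   F   F   F   F   F   F
  2   T   F   F   F   T   F   F   T   F   F   F   T
  3   T   F   F   F   T   F   F   T   F   T   F   T
  4   T   F   F   F   T   F   F   T   T   T   F   T
  5   T   F   F   F   T   F   F   T   T   T   F   T

6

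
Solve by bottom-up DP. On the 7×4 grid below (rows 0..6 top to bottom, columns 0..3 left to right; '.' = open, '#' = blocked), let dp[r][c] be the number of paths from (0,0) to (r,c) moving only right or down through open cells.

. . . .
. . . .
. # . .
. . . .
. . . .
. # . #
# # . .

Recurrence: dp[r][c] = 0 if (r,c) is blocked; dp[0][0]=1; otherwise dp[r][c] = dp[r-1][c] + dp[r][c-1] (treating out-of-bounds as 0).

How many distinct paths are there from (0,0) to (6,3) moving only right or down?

r\c   0   1   2   3
  0   1   1   1   1
  1   1   2   3   4
  2   1   0   3   7
  3   1   1   4  11
  4   1   2   6  17
  5   1   0   6   0
  6   0   0   6   6

6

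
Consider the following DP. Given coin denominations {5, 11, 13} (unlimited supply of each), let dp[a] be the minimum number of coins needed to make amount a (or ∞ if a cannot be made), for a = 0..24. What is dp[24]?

 a  0  1  2  3  4  5  6  7  8  9 10 11 12 13 14 15 16 17 18 19 20 21 22 23 24
dp  0  -  -  -  -  1  -  -  -  -  2  1  -  1  -  3  2  -  2  -  4  3  2  3  2
(- denotes ∞ / unreachable)

2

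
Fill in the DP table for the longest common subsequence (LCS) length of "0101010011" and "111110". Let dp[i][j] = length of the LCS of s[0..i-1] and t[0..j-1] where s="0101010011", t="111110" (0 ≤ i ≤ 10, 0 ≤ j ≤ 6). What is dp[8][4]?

   ''  1  1  1  1  1  0
''  0  0  0  0  0  0  0
 0  0  0  0  0  0  0  1
 1  0  1  1  1  1  1  1
 0  0  1  1  1  1  1  2
 1  0  1  2  2  2  2  2
 0  0  1  2  2  2  2  3
 1  0  1  2  3  3  3  3
 0  0  1  2  3  3  3  4
 0  0  1  2  3  3  3  4
 1  0  1  2  3  4  4  4
 1  0  1  2  3  4  5  5

3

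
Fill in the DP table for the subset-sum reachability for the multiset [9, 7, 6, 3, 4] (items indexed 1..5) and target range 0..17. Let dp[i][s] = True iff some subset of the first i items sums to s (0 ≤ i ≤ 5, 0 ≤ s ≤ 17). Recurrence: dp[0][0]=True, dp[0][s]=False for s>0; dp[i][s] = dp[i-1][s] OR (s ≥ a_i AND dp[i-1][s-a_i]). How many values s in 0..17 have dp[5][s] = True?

14

i\s   0   1   2   3   4   5   6   7   8   9  10  11  12  13  14  15  16  17
  0   T   F   F   F   F   F   F   F   F   F   F   F   F   F   F   F   F   F
  1   T   F   F   F   F   F   F   F   F   T   F   F   F   F   F   F   F   F
  2   T   F   F   F   F   F   F   T   F   T   F   F   F   F   F   F   T   F
  3   T   F   F   F   F   F   T   T   F   T   F   F   F   T   F   T   T   F
  4   T   F   F   T   F   F   T   T   F   T   T   F   T   T   F   T   T   F
  5   T   F   F   T   T   F   T   T   F   T   T   T   T   T   T   T   T   T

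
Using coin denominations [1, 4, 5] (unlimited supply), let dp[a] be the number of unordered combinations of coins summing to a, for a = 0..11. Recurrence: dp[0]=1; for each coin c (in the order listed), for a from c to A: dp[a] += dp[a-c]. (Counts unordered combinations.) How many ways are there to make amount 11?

6

after  coin     0     1     2     3     4     5     6     7     8     9    10    11
          1     1     1     1     1     1     1     1     1     1     1     1     1
          4     1     1     1     1     2     2     2     2     3     3     3     3
          5     1     1     1     1     2     3     3     3     4     5     6     6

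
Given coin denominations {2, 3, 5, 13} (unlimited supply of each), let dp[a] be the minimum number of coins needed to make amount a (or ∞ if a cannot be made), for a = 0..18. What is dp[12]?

3

 a  0  1  2  3  4  5  6  7  8  9 10 11 12 13 14 15 16 17 18
dp  0  -  1  1  2  1  2  2  2  3  2  3  3  1  4  2  2  3  2
(- denotes ∞ / unreachable)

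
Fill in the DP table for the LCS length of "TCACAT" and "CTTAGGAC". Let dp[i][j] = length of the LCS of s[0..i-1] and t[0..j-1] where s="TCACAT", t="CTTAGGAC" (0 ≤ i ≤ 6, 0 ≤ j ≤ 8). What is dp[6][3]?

   ''  C  T  T  A  G  G  A  C
''  0  0  0  0  0  0  0  0  0
 T  0  0  1  1  1  1  1  1  1
 C  0  1  1  1  1  1  1  1  2
 A  0  1  1  1  2  2  2  2  2
 C  0  1  1  1  2  2  2  2  3
 A  0  1  1  1  2  2  2  3  3
 T  0  1  2  2  2  2  2  3  3

2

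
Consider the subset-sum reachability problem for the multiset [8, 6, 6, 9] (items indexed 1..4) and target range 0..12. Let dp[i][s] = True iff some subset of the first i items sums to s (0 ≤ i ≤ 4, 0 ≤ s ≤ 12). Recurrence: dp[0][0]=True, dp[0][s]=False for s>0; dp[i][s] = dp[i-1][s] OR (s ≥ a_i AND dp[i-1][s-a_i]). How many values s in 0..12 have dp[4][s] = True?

5

i\s   0   1   2   3   4   5   6   7   8   9  10  11  12
  0   T   F   F   F   F   F   F   F   F   F   F   F   F
  1   T   F   F   F   F   F   F   F   T   F   F   F   F
  2   T   F   F   F   F   F   T   F   T   F   F   F   F
  3   T   F   F   F   F   F   T   F   T   F   F   F   T
  4   T   F   F   F   F   F   T   F   T   T   F   F   T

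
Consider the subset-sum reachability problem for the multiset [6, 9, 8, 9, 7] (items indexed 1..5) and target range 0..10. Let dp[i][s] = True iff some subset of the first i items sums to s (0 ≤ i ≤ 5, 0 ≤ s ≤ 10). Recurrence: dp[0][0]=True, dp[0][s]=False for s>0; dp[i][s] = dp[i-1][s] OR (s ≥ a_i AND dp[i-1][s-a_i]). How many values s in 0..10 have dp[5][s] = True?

i\s   0   1   2   3   4   5   6   7   8   9  10
  0   T   F   F   F   F   F   F   F   F   F   F
  1   T   F   F   F   F   F   T   F   F   F   F
  2   T   F   F   F   F   F   T   F   F   T   F
  3   T   F   F   F   F   F   T   F   T   T   F
  4   T   F   F   F   F   F   T   F   T   T   F
  5   T   F   F   F   F   F   T   T   T   T   F

5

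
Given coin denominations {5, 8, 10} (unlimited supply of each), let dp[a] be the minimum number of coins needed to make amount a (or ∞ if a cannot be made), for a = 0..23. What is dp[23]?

 a  0  1  2  3  4  5  6  7  8  9 10 11 12 13 14 15 16 17 18 19 20 21 22 23
dp  0  -  -  -  -  1  -  -  1  -  1  -  -  2  -  2  2  -  2  -  2  3  -  3
(- denotes ∞ / unreachable)

3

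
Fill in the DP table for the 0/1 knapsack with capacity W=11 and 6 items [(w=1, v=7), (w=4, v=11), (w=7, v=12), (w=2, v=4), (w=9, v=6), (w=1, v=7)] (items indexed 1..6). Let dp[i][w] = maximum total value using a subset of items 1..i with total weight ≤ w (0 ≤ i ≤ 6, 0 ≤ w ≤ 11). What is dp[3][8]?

19

i\w   0   1   2   3   4   5   6   7   8   9  10  11
  0   0   0   0   0   0   0   0   0   0   0   0   0
  1   0   7   7   7   7   7   7   7   7   7   7   7
  2   0   7   7   7  11  18  18  18  18  18  18  18
  3   0   7   7   7  11  18  18  18  19  19  19  23
  4   0   7   7  11  11  18  18  22  22  22  23  23
  5   0   7   7  11  11  18  18  22  22  22  23  23
  6   0   7  14  14  18  18  25  25  29  29  29  30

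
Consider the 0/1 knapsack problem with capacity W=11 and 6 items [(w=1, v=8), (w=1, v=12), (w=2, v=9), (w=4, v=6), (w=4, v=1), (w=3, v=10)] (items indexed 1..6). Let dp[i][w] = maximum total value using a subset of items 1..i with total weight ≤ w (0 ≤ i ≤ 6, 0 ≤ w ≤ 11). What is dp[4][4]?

29

i\w   0   1   2   3   4   5   6   7   8   9  10  11
  0   0   0   0   0   0   0   0   0   0   0   0   0
  1   0   8   8   8   8   8   8   8   8   8   8   8
  2   0  12  20  20  20  20  20  20  20  20  20  20
  3   0  12  20  21  29  29  29  29  29  29  29  29
  4   0  12  20  21  29  29  29  29  35  35  35  35
  5   0  12  20  21  29  29  29  29  35  35  35  35
  6   0  12  20  21  29  30  31  39  39  39  39  45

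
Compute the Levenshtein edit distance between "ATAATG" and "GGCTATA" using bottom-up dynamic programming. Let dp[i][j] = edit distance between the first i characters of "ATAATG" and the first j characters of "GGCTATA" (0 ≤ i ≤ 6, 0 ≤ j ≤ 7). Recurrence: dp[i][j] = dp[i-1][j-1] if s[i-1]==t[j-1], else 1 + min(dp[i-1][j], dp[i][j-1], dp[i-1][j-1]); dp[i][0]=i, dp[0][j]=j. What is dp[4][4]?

   ''  G  G  C  T  A  T  A
''  0  1  2  3  4  5  6  7
 A  1  1  2  3  4  4  5  6
 T  2  2  2  3  3  4  4  5
 A  3  3  3  3  4  3  4  4
 A  4  4  4  4  4  4  4  4
 T  5  5  5  5  4  5  4  5
 G  6  5  5  6  5  5  5  5

4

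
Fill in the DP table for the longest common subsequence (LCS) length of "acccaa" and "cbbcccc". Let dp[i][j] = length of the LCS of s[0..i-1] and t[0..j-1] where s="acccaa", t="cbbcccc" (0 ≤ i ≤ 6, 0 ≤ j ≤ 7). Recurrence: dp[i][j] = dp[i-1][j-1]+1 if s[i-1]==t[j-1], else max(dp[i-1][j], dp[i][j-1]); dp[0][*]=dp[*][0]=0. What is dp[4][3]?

1

   ''  c  b  b  c  c  c  c
''  0  0  0  0  0  0  0  0
 a  0  0  0  0  0  0  0  0
 c  0  1  1  1  1  1  1  1
 c  0  1  1  1  2  2  2  2
 c  0  1  1  1  2  3  3  3
 a  0  1  1  1  2  3  3  3
 a  0  1  1  1  2  3  3  3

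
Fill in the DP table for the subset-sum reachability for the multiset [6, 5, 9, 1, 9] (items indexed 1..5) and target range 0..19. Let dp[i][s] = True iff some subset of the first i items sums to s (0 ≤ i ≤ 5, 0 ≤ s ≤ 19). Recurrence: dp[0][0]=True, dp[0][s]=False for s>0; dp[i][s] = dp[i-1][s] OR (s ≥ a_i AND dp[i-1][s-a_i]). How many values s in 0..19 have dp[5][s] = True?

i\s   0   1   2   3   4   5   6   7   8   9  10  11  12  13  14  15  16  17  18  19
  0   T   F   F   F   F   F   F   F   F   F   F   F   F   F   F   F   F   F   F   F
  1   T   F   F   F   F   F   T   F   F   F   F   F   F   F   F   F   F   F   F   F
  2   T   F   F   F   F   T   T   F   F   F   F   T   F   F   F   F   F   F   F   F
  3   T   F   F   F   F   T   T   F   F   T   F   T   F   F   T   T   F   F   F   F
  4   T   T   F   F   F   T   T   T   F   T   T   T   T   F   T   T   T   F   F   F
  5   T   T   F   F   F   T   T   T   F   T   T   T   T   F   T   T   T   F   T   T

14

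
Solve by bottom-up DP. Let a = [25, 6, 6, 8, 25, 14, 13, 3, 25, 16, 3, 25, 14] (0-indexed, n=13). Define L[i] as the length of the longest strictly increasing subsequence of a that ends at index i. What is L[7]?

   i    0    1    2    3    4    5    6    7    8    9   10   11   12
a[i]   25    6    6    8   25   14   13    3   25   16    3   25   14
L[i]    1    1    1    2    3    3    3    1    4    4    1    5    4

1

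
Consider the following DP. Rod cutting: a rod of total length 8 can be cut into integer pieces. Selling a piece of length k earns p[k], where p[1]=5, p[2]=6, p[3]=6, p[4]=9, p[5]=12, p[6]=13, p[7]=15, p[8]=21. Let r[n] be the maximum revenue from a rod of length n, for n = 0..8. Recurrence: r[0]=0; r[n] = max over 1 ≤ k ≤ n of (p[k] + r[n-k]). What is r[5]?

   n    0    1    2    3    4    5    6    7    8
r[n]    0    5   10   15   20   25   30   35   40

25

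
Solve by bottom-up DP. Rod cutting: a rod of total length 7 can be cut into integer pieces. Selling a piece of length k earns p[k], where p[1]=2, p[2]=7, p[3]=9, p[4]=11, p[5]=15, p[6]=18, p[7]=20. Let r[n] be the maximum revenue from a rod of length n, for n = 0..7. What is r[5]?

16

   n    0    1    2    3    4    5    6    7
r[n]    0    2    7    9   14   16   21   23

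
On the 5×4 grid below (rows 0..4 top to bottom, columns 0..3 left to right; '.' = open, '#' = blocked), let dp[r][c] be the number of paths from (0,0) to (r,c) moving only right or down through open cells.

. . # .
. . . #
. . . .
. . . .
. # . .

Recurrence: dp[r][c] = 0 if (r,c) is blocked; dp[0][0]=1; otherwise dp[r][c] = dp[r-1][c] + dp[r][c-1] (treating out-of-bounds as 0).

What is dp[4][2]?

9

r\c   0   1   2   3
  0   1   1   0   0
  1   1   2   2   0
  2   1   3   5   5
  3   1   4   9  14
  4   1   0   9  23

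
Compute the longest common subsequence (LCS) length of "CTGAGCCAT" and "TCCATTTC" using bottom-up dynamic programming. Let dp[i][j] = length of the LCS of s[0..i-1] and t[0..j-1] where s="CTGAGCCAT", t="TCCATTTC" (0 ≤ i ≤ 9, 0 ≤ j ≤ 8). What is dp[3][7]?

   ''  T  C  C  A  T  T  T  C
''  0  0  0  0  0  0  0  0  0
 C  0  0  1  1  1  1  1  1  1
 T  0  1  1  1  1  2  2  2  2
 G  0  1  1  1  1  2  2  2  2
 A  0  1  1  1  2  2  2  2  2
 G  0  1  1  1  2  2  2  2  2
 C  0  1  2  2  2  2  2  2  3
 C  0  1  2  3  3  3  3  3  3
 A  0  1  2  3  4  4  4  4  4
 T  0  1  2  3  4  5  5  5  5

2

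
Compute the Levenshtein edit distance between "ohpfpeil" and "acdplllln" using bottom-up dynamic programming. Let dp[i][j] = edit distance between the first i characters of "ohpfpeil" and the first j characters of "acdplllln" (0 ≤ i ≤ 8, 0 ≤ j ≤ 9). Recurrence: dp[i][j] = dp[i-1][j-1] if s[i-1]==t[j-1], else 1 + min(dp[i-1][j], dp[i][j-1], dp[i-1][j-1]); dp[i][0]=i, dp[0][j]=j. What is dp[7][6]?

   ''  a  c  d  p  l  l  l  l  n
''  0  1  2  3  4  5  6  7  8  9
 o  1  1  2  3  4  5  6  7  8  9
 h  2  2  2  3  4  5  6  7  8  9
 p  3  3  3  3  3  4  5  6  7  8
 f  4  4  4  4  4  4  5  6  7  8
 p  5  5  5  5  4  5  5  6  7  8
 e  6  6  6  6  5  5  6  6  7  8
 i  7  7  7  7  6  6  6  7  7  8
 l  8  8  8  8  7  6  6  6  7  8

6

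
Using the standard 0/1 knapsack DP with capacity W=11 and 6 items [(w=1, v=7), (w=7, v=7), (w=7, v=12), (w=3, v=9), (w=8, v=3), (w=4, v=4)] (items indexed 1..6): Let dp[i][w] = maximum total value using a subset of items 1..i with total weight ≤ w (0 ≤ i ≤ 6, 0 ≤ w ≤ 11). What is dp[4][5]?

i\w   0   1   2   3   4   5   6   7   8   9  10  11
  0   0   0   0   0   0   0   0   0   0   0   0   0
  1   0   7   7   7   7   7   7   7   7   7   7   7
  2   0   7   7   7   7   7   7   7  14  14  14  14
  3   0   7   7   7   7   7   7  12  19  19  19  19
  4   0   7   7   9  16  16  16  16  19  19  21  28
  5   0   7   7   9  16  16  16  16  19  19  21  28
  6   0   7   7   9  16  16  16  16  20  20  21  28

16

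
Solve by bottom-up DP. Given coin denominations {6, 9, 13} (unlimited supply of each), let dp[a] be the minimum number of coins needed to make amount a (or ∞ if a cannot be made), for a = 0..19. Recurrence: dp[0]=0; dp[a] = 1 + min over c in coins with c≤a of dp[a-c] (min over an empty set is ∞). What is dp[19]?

2

 a  0  1  2  3  4  5  6  7  8  9 10 11 12 13 14 15 16 17 18 19
dp  0  -  -  -  -  -  1  -  -  1  -  -  2  1  -  2  -  -  2  2
(- denotes ∞ / unreachable)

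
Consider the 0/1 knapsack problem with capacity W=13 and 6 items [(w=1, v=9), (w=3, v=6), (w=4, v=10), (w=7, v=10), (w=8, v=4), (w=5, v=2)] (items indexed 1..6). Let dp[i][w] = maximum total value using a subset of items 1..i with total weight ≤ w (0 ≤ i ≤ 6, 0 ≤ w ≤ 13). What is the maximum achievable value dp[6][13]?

29

i\w   0   1   2   3   4   5   6   7   8   9  10  11  12  13
  0   0   0   0   0   0   0   0   0   0   0   0   0   0   0
  1   0   9   9   9   9   9   9   9   9   9   9   9   9   9
  2   0   9   9   9  15  15  15  15  15  15  15  15  15  15
  3   0   9   9   9  15  19  19  19  25  25  25  25  25  25
  4   0   9   9   9  15  19  19  19  25  25  25  25  29  29
  5   0   9   9   9  15  19  19  19  25  25  25  25  29  29
  6   0   9   9   9  15  19  19  19  25  25  25  25  29  29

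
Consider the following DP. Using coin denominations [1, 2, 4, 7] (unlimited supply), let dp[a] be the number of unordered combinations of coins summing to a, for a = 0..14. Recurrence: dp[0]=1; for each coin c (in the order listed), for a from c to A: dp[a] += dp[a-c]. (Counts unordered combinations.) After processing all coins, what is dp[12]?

after  coin     0     1     2     3     4     5     6     7     8     9    10    11    12    13    14
          1     1     1     1     1     1     1     1     1     1     1     1     1     1     1     1
          2     1     1     2     2     3     3     4     4     5     5     6     6     7     7     8
          4     1     1     2     2     4     4     6     6     9     9    12    12    16    16    20
          7     1     1     2     2     4     4     6     7    10    11    14    16    20    22    27

20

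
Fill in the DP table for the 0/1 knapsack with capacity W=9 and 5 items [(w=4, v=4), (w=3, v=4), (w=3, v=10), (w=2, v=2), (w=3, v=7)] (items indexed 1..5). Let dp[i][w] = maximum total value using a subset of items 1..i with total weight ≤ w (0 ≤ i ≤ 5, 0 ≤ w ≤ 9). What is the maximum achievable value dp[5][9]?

i\w   0   1   2   3   4   5   6   7   8   9
  0   0   0   0   0   0   0   0   0   0   0
  1   0   0   0   0   4   4   4   4   4   4
  2   0   0   0   4   4   4   4   8   8   8
  3   0   0   0  10  10  10  14  14  14  14
  4   0   0   2  10  10  12  14  14  16  16
  5   0   0   2  10  10  12  17  17  19  21

21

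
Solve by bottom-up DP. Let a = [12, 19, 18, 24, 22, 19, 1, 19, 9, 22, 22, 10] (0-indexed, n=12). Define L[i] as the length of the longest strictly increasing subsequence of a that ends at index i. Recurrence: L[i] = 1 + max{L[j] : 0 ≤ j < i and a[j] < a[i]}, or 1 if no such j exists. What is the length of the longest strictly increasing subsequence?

4

   i    0    1    2    3    4    5    6    7    8    9   10   11
a[i]   12   19   18   24   22   19    1   19    9   22   22   10
L[i]    1    2    2    3    3    3    1    3    2    4    4    3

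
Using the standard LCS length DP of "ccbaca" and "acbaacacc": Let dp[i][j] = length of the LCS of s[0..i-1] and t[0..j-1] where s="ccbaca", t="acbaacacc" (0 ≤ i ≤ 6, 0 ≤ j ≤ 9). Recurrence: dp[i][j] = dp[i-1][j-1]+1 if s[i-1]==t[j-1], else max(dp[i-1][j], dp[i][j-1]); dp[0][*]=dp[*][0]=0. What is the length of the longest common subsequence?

5

   ''  a  c  b  a  a  c  a  c  c
''  0  0  0  0  0  0  0  0  0  0
 c  0  0  1  1  1  1  1  1  1  1
 c  0  0  1  1  1  1  2  2  2  2
 b  0  0  1  2  2  2  2  2  2  2
 a  0  1  1  2  3  3  3  3  3  3
 c  0  1  2  2  3  3  4  4  4  4
 a  0  1  2  2  3  4  4  5  5  5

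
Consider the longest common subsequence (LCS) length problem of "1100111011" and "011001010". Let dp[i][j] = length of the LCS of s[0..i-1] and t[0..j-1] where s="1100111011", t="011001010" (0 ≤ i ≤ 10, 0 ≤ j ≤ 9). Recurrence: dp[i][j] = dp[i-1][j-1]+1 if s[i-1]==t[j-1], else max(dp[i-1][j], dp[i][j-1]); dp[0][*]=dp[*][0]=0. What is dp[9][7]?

   ''  0  1  1  0  0  1  0  1  0
''  0  0  0  0  0  0  0  0  0  0
 1  0  0  1  1  1  1  1  1  1  1
 1  0  0  1  2  2  2  2  2  2  2
 0  0  1  1  2  3  3  3  3  3  3
 0  0  1  1  2  3  4  4  4  4  4
 1  0  1  2  2  3  4  5  5  5  5
 1  0  1  2  3  3  4  5  5  6  6
 1  0  1  2  3  3  4  5  5  6  6
 0  0  1  2  3  4  4  5  6  6  7
 1  0  1  2  3  4  4  5  6  7  7
 1  0  1  2  3  4  4  5  6  7  7

6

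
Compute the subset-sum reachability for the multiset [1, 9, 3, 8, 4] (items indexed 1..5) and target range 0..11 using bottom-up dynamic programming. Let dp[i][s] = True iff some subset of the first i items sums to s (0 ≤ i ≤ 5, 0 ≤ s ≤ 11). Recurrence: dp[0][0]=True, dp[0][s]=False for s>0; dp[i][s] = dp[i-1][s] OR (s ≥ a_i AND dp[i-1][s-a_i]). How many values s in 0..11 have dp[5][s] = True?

i\s   0   1   2   3   4   5   6   7   8   9  10  11
  0   T   F   F   F   F   F   F   F   F   F   F   F
  1   T   T   F   F   F   F   F   F   F   F   F   F
  2   T   T   F   F   F   F   F   F   F   T   T   F
  3   T   T   F   T   T   F   F   F   F   T   T   F
  4   T   T   F   T   T   F   F   F   T   T   T   T
  5   T   T   F   T   T   T   F   T   T   T   T   T

10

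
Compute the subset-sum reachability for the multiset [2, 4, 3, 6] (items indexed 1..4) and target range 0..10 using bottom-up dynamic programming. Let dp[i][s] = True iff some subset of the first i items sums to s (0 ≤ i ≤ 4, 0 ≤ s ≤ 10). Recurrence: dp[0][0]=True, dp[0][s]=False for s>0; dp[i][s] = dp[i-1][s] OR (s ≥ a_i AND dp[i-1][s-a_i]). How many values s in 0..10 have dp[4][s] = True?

10

i\s   0   1   2   3   4   5   6   7   8   9  10
  0   T   F   F   F   F   F   F   F   F   F   F
  1   T   F   T   F   F   F   F   F   F   F   F
  2   T   F   T   F   T   F   T   F   F   F   F
  3   T   F   T   T   T   T   T   T   F   T   F
  4   T   F   T   T   T   T   T   T   T   T   T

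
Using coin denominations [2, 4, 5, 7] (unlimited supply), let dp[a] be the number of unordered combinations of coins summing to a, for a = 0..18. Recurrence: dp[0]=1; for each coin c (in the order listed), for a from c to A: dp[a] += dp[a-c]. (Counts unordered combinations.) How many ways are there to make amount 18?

12

after  coin     0     1     2     3     4     5     6     7     8     9    10    11    12    13    14    15    16    17    18
          2     1     0     1     0     1     0     1     0     1     0     1     0     1     0     1     0     1     0     1
          4     1     0     1     0     2     0     2     0     3     0     3     0     4     0     4     0     5     0     5
          5     1     0     1     0     2     1     2     1     3     2     4     2     5     3     6     4     7     5     8
          7     1     0     1     0     2     1     2     2     3     3     4     4     6     5     8     7    10     9    12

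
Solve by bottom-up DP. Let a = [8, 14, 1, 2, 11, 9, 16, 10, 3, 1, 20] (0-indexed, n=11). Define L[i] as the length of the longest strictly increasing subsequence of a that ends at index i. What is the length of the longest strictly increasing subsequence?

5

   i    0    1    2    3    4    5    6    7    8    9   10
a[i]    8   14    1    2   11    9   16   10    3    1   20
L[i]    1    2    1    2    3    3    4    4    3    1    5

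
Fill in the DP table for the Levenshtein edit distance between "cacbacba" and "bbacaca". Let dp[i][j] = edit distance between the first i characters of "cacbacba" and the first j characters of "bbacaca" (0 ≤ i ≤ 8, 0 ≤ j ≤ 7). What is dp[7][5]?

   ''  b  b  a  c  a  c  a
''  0  1  2  3  4  5  6  7
 c  1  1  2  3  3  4  5  6
 a  2  2  2  2  3  3  4  5
 c  3  3  3  3  2  3  3  4
 b  4  3  3  4  3  3  4  4
 a  5  4  4  3  4  3  4  4
 c  6  5  5  4  3  4  3  4
 b  7  6  5  5  4  4  4  4
 a  8  7  6  5  5  4  5  4

4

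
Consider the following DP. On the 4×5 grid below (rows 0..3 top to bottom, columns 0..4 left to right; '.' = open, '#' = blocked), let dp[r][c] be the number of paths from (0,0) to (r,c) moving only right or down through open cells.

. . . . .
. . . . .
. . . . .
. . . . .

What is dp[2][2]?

6

r\c   0   1   2   3   4
  0   1   1   1   1   1
  1   1   2   3   4   5
  2   1   3   6  10  15
  3   1   4  10  20  35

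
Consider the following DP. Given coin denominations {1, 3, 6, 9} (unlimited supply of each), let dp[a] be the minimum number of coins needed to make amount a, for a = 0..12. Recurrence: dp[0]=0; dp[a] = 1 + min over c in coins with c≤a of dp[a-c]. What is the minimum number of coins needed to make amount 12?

2

 a  0  1  2  3  4  5  6  7  8  9 10 11 12
dp  0  1  2  1  2  3  1  2  3  1  2  3  2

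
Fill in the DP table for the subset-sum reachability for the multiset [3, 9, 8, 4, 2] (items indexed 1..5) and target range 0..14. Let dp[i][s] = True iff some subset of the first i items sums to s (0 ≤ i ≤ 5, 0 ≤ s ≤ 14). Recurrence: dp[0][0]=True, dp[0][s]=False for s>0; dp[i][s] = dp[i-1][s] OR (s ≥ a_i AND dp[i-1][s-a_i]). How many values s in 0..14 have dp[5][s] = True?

i\s   0   1   2   3   4   5   6   7   8   9  10  11  12  13  14
  0   T   F   F   F   F   F   F   F   F   F   F   F   F   F   F
  1   T   F   F   T   F   F   F   F   F   F   F   F   F   F   F
  2   T   F   F   T   F   F   F   F   F   T   F   F   T   F   F
  3   T   F   F   T   F   F   F   F   T   T   F   T   T   F   F
  4   T   F   F   T   T   F   F   T   T   T   F   T   T   T   F
  5   T   F   T   T   T   T   T   T   T   T   T   T   T   T   T

14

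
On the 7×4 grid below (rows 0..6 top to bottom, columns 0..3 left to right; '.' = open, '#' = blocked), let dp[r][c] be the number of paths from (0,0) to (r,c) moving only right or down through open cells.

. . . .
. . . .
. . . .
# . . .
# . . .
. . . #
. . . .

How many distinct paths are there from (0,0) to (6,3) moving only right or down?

r\c   0   1   2   3
  0   1   1   1   1
  1   1   2   3   4
  2   1   3   6  10
  3   0   3   9  19
  4   0   3  12  31
  5   0   3  15   0
  6   0   3  18  18

18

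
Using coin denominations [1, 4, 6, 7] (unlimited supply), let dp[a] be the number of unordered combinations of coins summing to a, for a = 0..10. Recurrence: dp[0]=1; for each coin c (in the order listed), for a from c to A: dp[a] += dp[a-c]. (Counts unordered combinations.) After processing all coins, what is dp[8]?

after  coin     0     1     2     3     4     5     6     7     8     9    10
          1     1     1     1     1     1     1     1     1     1     1     1
          4     1     1     1     1     2     2     2     2     3     3     3
          6     1     1     1     1     2     2     3     3     4     4     5
          7     1     1     1     1     2     2     3     4     5     5     6

5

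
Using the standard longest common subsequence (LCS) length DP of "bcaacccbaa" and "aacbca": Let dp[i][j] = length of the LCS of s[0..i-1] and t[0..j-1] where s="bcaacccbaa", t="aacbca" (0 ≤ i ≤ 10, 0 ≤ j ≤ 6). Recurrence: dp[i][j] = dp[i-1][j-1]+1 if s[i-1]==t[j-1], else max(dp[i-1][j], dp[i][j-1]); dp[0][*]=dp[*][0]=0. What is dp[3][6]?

   ''  a  a  c  b  c  a
''  0  0  0  0  0  0  0
 b  0  0  0  0  1  1  1
 c  0  0  0  1  1  2  2
 a  0  1  1  1  1  2  3
 a  0  1  2  2  2  2  3
 c  0  1  2  3  3  3  3
 c  0  1  2  3  3  4  4
 c  0  1  2  3  3  4  4
 b  0  1  2  3  4  4  4
 a  0  1  2  3  4  4  5
 a  0  1  2  3  4  4  5

3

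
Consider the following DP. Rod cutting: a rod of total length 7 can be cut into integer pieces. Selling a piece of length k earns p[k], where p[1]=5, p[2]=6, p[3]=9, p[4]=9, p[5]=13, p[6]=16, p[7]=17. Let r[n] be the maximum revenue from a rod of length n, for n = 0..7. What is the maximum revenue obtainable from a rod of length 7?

   n    0    1    2    3    4    5    6    7
r[n]    0    5   10   15   20   25   30   35

35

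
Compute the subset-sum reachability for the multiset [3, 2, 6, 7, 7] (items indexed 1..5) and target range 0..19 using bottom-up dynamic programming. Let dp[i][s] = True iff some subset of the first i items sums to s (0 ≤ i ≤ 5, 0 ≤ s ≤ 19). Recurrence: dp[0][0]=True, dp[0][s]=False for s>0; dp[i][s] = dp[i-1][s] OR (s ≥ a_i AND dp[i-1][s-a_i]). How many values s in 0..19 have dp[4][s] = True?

i\s   0   1   2   3   4   5   6   7   8   9  10  11  12  13  14  15  16  17  18  19
  0   T   F   F   F   F   F   F   F   F   F   F   F   F   F   F   F   F   F   F   F
  1   T   F   F   T   F   F   F   F   F   F   F   F   F   F   F   F   F   F   F   F
  2   T   F   T   T   F   T   F   F   F   F   F   F   F   F   F   F   F   F   F   F
  3   T   F   T   T   F   T   T   F   T   T   F   T   F   F   F   F   F   F   F   F
  4   T   F   T   T   F   T   T   T   T   T   T   T   T   T   F   T   T   F   T   F
  5   T   F   T   T   F   T   T   T   T   T   T   T   T   T   T   T   T   T   T   T

15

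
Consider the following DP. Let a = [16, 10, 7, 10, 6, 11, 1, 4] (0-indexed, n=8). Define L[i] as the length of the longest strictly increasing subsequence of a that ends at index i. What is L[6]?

1

   i    0    1    2    3    4    5    6    7
a[i]   16   10    7   10    6   11    1    4
L[i]    1    1    1    2    1    3    1    2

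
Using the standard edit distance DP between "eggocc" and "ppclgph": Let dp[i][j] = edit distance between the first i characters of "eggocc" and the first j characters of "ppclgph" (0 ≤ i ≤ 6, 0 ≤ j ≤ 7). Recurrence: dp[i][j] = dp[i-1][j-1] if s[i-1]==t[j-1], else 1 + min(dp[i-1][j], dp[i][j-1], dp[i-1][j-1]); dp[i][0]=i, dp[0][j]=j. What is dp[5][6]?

   ''  p  p  c  l  g  p  h
''  0  1  2  3  4  5  6  7
 e  1  1  2  3  4  5  6  7
 g  2  2  2  3  4  4  5  6
 g  3  3  3  3  4  4  5  6
 o  4  4  4  4  4  5  5  6
 c  5  5  5  4  5  5  6  6
 c  6  6  6  5  5  6  6  7

6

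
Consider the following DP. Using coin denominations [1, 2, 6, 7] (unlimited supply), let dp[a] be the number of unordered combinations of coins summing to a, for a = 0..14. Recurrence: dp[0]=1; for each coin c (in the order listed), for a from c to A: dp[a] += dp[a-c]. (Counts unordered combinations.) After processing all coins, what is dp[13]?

17

after  coin     0     1     2     3     4     5     6     7     8     9    10    11    12    13    14
          1     1     1     1     1     1     1     1     1     1     1     1     1     1     1     1
          2     1     1     2     2     3     3     4     4     5     5     6     6     7     7     8
          6     1     1     2     2     3     3     5     5     7     7     9     9    12    12    15
          7     1     1     2     2     3     3     5     6     8     9    11    12    15    17    21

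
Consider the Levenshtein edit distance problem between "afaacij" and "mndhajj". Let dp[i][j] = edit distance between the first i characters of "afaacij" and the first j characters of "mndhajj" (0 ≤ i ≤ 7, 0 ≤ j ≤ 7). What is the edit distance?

   ''  m  n  d  h  a  j  j
''  0  1  2  3  4  5  6  7
 a  1  1  2  3  4  4  5  6
 f  2  2  2  3  4  5  5  6
 a  3  3  3  3  4  4  5  6
 a  4  4  4  4  4  4  5  6
 c  5  5  5  5  5  5  5  6
 i  6  6  6  6  6  6  6  6
 j  7  7  7  7  7  7  6  6

6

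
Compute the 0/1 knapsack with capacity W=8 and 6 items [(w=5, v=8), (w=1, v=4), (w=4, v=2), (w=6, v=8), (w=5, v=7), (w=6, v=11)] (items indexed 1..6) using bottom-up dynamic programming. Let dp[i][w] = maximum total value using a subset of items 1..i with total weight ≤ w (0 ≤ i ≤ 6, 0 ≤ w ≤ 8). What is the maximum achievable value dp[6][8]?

i\w   0   1   2   3   4   5   6   7   8
  0   0   0   0   0   0   0   0   0   0
  1   0   0   0   0   0   8   8   8   8
  2   0   4   4   4   4   8  12  12  12
  3   0   4   4   4   4   8  12  12  12
  4   0   4   4   4   4   8  12  12  12
  5   0   4   4   4   4   8  12  12  12
  6   0   4   4   4   4   8  12  15  15

15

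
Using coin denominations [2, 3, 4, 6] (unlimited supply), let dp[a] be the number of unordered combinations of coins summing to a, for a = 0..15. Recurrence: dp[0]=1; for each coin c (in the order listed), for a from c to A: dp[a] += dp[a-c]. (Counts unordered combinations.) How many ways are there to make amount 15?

after  coin     0     1     2     3     4     5     6     7     8     9    10    11    12    13    14    15
          2     1     0     1     0     1     0     1     0     1     0     1     0     1     0     1     0
          3     1     0     1     1     1     1     2     1     2     2     2     2     3     2     3     3
          4     1     0     1     1     2     1     3     2     4     3     5     4     7     5     8     7
          6     1     0     1     1     2     1     4     2     5     4     7     5    11     7    13    11

11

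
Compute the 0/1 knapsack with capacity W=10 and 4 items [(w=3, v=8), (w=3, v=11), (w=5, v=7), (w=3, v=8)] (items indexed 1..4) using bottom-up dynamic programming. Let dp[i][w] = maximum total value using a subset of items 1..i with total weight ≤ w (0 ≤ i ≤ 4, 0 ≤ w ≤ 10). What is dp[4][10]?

27

i\w   0   1   2   3   4   5   6   7   8   9  10
  0   0   0   0   0   0   0   0   0   0   0   0
  1   0   0   0   8   8   8   8   8   8   8   8
  2   0   0   0  11  11  11  19  19  19  19  19
  3   0   0   0  11  11  11  19  19  19  19  19
  4   0   0   0  11  11  11  19  19  19  27  27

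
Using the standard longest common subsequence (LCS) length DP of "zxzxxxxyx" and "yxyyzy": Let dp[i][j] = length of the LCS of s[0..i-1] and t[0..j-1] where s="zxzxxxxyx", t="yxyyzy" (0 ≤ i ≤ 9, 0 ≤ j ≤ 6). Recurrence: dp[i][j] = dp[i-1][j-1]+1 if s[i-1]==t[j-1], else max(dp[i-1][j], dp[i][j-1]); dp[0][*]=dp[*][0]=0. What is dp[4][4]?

   ''  y  x  y  y  z  y
''  0  0  0  0  0  0  0
 z  0  0  0  0  0  1  1
 x  0  0  1  1  1  1  1
 z  0  0  1  1  1  2  2
 x  0  0  1  1  1  2  2
 x  0  0  1  1  1  2  2
 x  0  0  1  1  1  2  2
 x  0  0  1  1  1  2  2
 y  0  1  1  2  2  2  3
 x  0  1  2  2  2  2  3

1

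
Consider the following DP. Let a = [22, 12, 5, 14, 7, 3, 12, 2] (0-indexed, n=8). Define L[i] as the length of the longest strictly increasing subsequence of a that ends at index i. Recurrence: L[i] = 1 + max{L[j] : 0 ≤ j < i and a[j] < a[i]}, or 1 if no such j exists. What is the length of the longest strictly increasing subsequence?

   i    0    1    2    3    4    5    6    7
a[i]   22   12    5   14    7    3   12    2
L[i]    1    1    1    2    2    1    3    1

3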